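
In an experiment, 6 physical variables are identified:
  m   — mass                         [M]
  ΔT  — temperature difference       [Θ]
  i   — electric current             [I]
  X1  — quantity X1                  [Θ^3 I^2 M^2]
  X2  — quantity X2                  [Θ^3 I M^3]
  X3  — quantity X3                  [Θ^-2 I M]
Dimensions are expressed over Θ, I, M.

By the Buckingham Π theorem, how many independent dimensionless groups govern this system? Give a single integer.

3

Exponent matrix [Θ,I,M] × [m,ΔT,i,X1,X2,X3]:
  Θ: [ 0  1  0  3  3 -2]
  I: [ 0  0  1  2  1  1]
  M: [ 1  0  0  2  3  1]
Row reduction gives pivot columns m,ΔT,i; rank = 3
Π count = n − r = 6 − 3 = 3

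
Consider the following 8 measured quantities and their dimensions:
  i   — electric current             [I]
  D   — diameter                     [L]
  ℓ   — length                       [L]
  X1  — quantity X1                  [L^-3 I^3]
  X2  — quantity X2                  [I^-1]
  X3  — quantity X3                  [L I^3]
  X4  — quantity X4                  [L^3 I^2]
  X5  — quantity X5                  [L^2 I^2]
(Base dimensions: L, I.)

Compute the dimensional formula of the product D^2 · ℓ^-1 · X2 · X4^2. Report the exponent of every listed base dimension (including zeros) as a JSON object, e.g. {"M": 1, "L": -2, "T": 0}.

Write exponents as rows L,I / cols i,D,ℓ,X1,X2,X3,X4,X5:
  L: [ 0  1  1 -3  0  1  3  2]
  I: [ 1  0  0  3 -1  3  2  2]
  [L]: (2)·1+(-1)·1+(1)·0+(2)·3 = 7
  [I]: (2)·0+(-1)·0+(1)·-1+(2)·2 = 3
⇒ L^7 I^3

{"L": 7, "I": 3}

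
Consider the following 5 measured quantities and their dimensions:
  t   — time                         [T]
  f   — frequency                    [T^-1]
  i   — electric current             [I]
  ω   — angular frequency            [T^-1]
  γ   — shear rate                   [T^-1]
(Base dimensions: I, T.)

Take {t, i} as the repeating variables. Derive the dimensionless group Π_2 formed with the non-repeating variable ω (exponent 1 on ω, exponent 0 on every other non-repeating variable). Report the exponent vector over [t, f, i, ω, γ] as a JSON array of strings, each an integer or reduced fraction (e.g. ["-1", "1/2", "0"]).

Dimensional matrix (I×T by t×f×i×ω×γ):
  I: [ 0  0  1  0  0]
  T: [ 1 -1  0 -1 -1]
Echelon form has 2 nonzero rows (pivots: t,i)
Pivot set = {t,i}, free = {f,ω,γ}
RREF:
  r0: [   1   -1    0   -1   -1]
  r1: [   0    0    1    0    0]
Fix exponent of ω at 1, f at 0, γ at 0; solve each RREF row for its pivot's exponent:
  r0: exp(t) + (-1)·1 = 0 ⇒ exp(t) = 1
  r1: exp(i) + (0)·1 = 0 ⇒ exp(i) = 0
Π_2 = t · ω

["1", "0", "0", "1", "0"]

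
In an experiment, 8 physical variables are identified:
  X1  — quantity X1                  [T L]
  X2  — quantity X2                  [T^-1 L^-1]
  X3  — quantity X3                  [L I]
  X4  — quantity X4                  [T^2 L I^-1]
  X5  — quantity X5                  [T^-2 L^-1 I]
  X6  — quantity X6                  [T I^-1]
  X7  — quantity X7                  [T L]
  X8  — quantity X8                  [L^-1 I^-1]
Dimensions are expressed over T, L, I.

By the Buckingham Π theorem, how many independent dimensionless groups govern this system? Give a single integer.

6

Dimensional matrix (T×L×I by X1×X2×X3×X4×X5×X6×X7×X8):
  T: [ 1 -1  0  2 -2  1  1  0]
  L: [ 1 -1  1  1 -1  0  1 -1]
  I: [ 0  0  1 -1  1 -1  0 -1]
Row reduction gives pivot columns X1,X3; rank = 2
8 vars − rank 2 = 6 Π groups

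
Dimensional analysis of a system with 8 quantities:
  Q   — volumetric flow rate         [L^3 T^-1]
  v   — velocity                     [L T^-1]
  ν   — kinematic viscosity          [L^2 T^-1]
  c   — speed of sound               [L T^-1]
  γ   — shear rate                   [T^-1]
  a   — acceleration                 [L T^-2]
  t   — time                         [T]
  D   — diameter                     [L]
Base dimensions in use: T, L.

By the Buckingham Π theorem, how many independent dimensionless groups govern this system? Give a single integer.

Dimensional matrix (T×L by Q×v×ν×c×γ×a×t×D):
  T: [-1 -1 -1 -1 -1 -2  1  0]
  L: [ 3  1  2  1  0  1  0  1]
RREF → pivots at {Q,v} ⇒ r = 2
n=8, r=2 ⇒ 6 dimensionless groups

6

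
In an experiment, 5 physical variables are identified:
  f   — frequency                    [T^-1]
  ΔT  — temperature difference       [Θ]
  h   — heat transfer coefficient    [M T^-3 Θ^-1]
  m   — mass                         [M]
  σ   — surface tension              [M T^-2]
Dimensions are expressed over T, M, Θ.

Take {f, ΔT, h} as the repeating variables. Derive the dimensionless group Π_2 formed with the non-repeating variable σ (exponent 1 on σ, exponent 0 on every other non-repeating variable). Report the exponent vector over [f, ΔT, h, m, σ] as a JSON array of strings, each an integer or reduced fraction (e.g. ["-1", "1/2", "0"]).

["1", "-1", "-1", "0", "1"]

Dimensional matrix (T×M×Θ by f×ΔT×h×m×σ):
  T: [-1  0 -3  0 -2]
  M: [ 0  0  1  1  1]
  Θ: [ 0  1 -1  0  0]
Row reduction gives pivot columns f,ΔT,h; rank = 3
Pivot set = {f,ΔT,h}, free = {m,σ}
RREF:
  r0: [   1    0    0   -3   -1]
  r1: [   0    1    0    1    1]
  r2: [   0    0    1    1    1]
Fix exponent of σ at 1, m at 0; solve each RREF row for its pivot's exponent:
  r0: exp(f) + (-1)·1 = 0 ⇒ exp(f) = 1
  r1: exp(ΔT) + (1)·1 = 0 ⇒ exp(ΔT) = -1
  r2: exp(h) + (1)·1 = 0 ⇒ exp(h) = -1
Π_2 = f · ΔT^-1 · h^-1 · σ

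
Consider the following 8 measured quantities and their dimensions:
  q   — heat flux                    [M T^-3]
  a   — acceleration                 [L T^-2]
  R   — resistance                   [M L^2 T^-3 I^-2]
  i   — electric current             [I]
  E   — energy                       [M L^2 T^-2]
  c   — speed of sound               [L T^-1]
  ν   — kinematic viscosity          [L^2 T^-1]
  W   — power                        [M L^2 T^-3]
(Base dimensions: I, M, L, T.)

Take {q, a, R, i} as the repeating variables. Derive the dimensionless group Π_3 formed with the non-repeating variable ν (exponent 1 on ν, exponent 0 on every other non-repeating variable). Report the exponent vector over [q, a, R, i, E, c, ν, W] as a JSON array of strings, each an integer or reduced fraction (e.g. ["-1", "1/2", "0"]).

Exponent matrix [I,M,L,T] × [q,a,R,i,E,c,ν,W]:
  I: [ 0  0 -2  1  0  0  0  0]
  M: [ 1  0  1  0  1  0  0  1]
  L: [ 0  1  2  0  2  1  2  2]
  T: [-3 -2 -3  0 -2 -1 -1 -3]
Echelon form has 4 nonzero rows (pivots: q,a,R,i)
Repeat: q,a,R,i; free: E,c,ν,W
RREF:
  r0: [   1    0    0    0 -1/4 -1/4 -3/4    0]
  r1: [   0    1    0    0 -1/2  1/2  1/2    0]
  r2: [   0    0    1    0  5/4  1/4  3/4    1]
  r3: [   0    0    0    1  5/2  1/2  3/2    2]
Fix exponent of ν at 1, E at 0, c at 0, W at 0; solve each RREF row for its pivot's exponent:
  r0: exp(q) + (-3/4)·1 = 0 ⇒ exp(q) = 3/4
  r1: exp(a) + (1/2)·1 = 0 ⇒ exp(a) = -1/2
  r2: exp(R) + (3/4)·1 = 0 ⇒ exp(R) = -3/4
  r3: exp(i) + (3/2)·1 = 0 ⇒ exp(i) = -3/2
Π_3 = q^(3/4) · a^(-1/2) · R^(-3/4) · i^(-3/2) · ν

["3/4", "-1/2", "-3/4", "-3/2", "0", "0", "1", "0"]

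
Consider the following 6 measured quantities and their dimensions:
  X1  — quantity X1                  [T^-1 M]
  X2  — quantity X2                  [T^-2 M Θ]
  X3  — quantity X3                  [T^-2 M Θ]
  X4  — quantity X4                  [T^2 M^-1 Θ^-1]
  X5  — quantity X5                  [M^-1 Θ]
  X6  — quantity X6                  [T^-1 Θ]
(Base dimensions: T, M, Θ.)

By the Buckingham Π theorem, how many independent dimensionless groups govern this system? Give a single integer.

Write exponents as rows T,M,Θ / cols X1,X2,X3,X4,X5,X6:
  T: [-1 -2 -2  2  0 -1]
  M: [ 1  1  1 -1 -1  0]
  Θ: [ 0  1  1 -1  1  1]
Row reduction gives pivot columns X1,X2; rank = 2
6 vars − rank 2 = 4 Π groups

4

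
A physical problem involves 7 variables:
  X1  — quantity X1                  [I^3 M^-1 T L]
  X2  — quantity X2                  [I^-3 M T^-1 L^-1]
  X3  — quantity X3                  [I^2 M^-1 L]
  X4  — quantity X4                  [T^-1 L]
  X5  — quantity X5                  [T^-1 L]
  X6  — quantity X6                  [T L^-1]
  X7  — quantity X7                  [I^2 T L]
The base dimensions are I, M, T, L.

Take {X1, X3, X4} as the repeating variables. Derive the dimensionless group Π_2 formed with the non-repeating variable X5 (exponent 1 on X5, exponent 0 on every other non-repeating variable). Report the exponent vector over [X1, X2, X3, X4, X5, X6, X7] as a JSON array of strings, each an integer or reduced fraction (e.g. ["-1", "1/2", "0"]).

Dimensional matrix (I×M×T×L by X1×X2×X3×X4×X5×X6×X7):
  I: [ 3 -3  2  0  0  0  2]
  M: [-1  1 -1  0  0  0  0]
  T: [ 1 -1  0 -1 -1  1  1]
  L: [ 1 -1  1  1  1 -1  1]
Echelon form has 3 nonzero rows (pivots: X1,X3,X4)
Pivot set = {X1,X3,X4}, free = {X2,X5,X6,X7}
RREF:
  r0: [   1   -1    0    0    0    0    2]
  r1: [   0    0    1    0    0    0   -2]
  r2: [   0    0    0    1    1   -1    1]
  r3: [   0    0    0    0    0    0    0]
Fix exponent of X5 at 1, X2 at 0, X6 at 0, X7 at 0; solve each RREF row for its pivot's exponent:
  r0: exp(X1) + (0)·1 = 0 ⇒ exp(X1) = 0
  r1: exp(X3) + (0)·1 = 0 ⇒ exp(X3) = 0
  r2: exp(X4) + (1)·1 = 0 ⇒ exp(X4) = -1
Π_2 = X4^-1 · X5

["0", "0", "0", "-1", "1", "0", "0"]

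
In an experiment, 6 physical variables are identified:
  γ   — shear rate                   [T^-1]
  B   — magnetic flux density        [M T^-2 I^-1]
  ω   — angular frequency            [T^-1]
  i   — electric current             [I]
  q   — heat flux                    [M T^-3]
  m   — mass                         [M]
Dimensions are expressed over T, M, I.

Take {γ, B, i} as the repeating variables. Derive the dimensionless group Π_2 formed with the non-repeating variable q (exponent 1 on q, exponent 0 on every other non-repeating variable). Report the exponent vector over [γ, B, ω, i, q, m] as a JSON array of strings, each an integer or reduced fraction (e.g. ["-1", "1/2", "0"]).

Write exponents as rows T,M,I / cols γ,B,ω,i,q,m:
  T: [-1 -2 -1  0 -3  0]
  M: [ 0  1  0  0  1  1]
  I: [ 0 -1  0  1  0  0]
Echelon form has 3 nonzero rows (pivots: γ,B,i)
Pivot set = {γ,B,i}, free = {ω,q,m}
RREF:
  r0: [   1    0    1    0    1   -2]
  r1: [   0    1    0    0    1    1]
  r2: [   0    0    0    1    1    1]
Fix exponent of q at 1, ω at 0, m at 0; solve each RREF row for its pivot's exponent:
  r0: exp(γ) + (1)·1 = 0 ⇒ exp(γ) = -1
  r1: exp(B) + (1)·1 = 0 ⇒ exp(B) = -1
  r2: exp(i) + (1)·1 = 0 ⇒ exp(i) = -1
Π_2 = γ^-1 · B^-1 · i^-1 · q

["-1", "-1", "0", "-1", "1", "0"]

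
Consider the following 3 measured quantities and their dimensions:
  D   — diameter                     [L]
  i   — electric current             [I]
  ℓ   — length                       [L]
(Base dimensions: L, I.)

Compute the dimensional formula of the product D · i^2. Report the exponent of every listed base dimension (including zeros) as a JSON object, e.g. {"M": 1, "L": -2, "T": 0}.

Exponent matrix [L,I] × [D,i,ℓ]:
  L: [ 1  0  1]
  I: [ 0  1  0]
  [L]: (1)·1+(2)·0 = 1
  [I]: (1)·0+(2)·1 = 2
⇒ L I^2

{"L": 1, "I": 2}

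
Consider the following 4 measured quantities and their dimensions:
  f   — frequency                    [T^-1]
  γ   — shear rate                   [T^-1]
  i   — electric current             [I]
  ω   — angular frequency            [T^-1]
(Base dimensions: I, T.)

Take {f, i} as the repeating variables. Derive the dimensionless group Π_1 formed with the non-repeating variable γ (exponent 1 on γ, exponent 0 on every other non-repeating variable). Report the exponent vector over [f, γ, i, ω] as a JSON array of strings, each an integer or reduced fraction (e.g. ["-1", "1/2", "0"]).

Write exponents as rows I,T / cols f,γ,i,ω:
  I: [ 0  0  1  0]
  T: [-1 -1  0 -1]
RREF → pivots at {f,i} ⇒ r = 2
Repeat: f,i; free: γ,ω
RREF:
  r0: [   1    1    0    1]
  r1: [   0    0    1    0]
Fix exponent of γ at 1, ω at 0; solve each RREF row for its pivot's exponent:
  r0: exp(f) + (1)·1 = 0 ⇒ exp(f) = -1
  r1: exp(i) + (0)·1 = 0 ⇒ exp(i) = 0
Π_1 = f^-1 · γ

["-1", "1", "0", "0"]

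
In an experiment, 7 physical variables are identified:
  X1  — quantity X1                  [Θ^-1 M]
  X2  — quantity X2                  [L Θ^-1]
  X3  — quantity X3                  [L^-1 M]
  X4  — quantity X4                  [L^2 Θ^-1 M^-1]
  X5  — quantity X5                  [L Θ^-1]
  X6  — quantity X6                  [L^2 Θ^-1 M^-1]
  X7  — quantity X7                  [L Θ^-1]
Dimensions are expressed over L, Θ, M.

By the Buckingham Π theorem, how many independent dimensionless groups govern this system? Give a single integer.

Write exponents as rows L,Θ,M / cols X1,X2,X3,X4,X5,X6,X7:
  L: [ 0  1 -1  2  1  2  1]
  Θ: [-1 -1  0 -1 -1 -1 -1]
  M: [ 1  0  1 -1  0 -1  0]
Row reduction gives pivot columns X1,X2; rank = 2
Π count = n − r = 7 − 2 = 5

5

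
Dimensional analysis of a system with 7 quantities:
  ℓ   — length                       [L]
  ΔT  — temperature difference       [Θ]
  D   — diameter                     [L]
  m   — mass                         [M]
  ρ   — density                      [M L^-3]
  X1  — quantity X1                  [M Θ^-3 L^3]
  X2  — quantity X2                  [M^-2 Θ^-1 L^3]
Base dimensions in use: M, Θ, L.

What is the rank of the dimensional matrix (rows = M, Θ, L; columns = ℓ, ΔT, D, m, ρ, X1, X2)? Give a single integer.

3

Dimensional matrix (M×Θ×L by ℓ×ΔT×D×m×ρ×X1×X2):
  M: [ 0  0  0  1  1  1 -2]
  Θ: [ 0  1  0  0  0 -3 -1]
  L: [ 1  0  1  0 -3  3  3]
Echelon form has 3 nonzero rows (pivots: ℓ,ΔT,m)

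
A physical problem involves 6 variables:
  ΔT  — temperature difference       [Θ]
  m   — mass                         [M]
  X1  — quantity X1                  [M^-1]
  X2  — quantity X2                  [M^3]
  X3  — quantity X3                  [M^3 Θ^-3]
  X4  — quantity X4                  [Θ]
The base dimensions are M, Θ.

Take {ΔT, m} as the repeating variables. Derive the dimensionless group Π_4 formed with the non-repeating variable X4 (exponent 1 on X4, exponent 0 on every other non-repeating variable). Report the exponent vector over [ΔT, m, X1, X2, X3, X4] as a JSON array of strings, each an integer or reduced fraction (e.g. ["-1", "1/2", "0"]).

Dimensional matrix (M×Θ by ΔT×m×X1×X2×X3×X4):
  M: [ 0  1 -1  3  3  0]
  Θ: [ 1  0  0  0 -3  1]
Row reduction gives pivot columns ΔT,m; rank = 2
Pivot set = {ΔT,m}, free = {X1,X2,X3,X4}
RREF:
  r0: [   1    0    0    0   -3    1]
  r1: [   0    1   -1    3    3    0]
Fix exponent of X4 at 1, X1 at 0, X2 at 0, X3 at 0; solve each RREF row for its pivot's exponent:
  r0: exp(ΔT) + (1)·1 = 0 ⇒ exp(ΔT) = -1
  r1: exp(m) + (0)·1 = 0 ⇒ exp(m) = 0
Π_4 = ΔT^-1 · X4

["-1", "0", "0", "0", "0", "1"]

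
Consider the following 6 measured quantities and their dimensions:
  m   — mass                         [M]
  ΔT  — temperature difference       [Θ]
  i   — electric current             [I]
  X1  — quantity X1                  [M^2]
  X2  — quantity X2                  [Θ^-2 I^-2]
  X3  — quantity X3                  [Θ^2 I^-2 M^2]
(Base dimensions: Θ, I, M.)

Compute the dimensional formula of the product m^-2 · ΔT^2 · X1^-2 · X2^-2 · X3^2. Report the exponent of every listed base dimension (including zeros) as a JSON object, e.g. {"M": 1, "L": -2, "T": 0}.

{"Θ": 10, "I": 0, "M": -2}

Exponent matrix [Θ,I,M] × [m,ΔT,i,X1,X2,X3]:
  Θ: [ 0  1  0  0 -2  2]
  I: [ 0  0  1  0 -2 -2]
  M: [ 1  0  0  2  0  2]
  [Θ]: (-2)·0+(2)·1+(-2)·0+(-2)·-2+(2)·2 = 10
  [I]: (-2)·0+(2)·0+(-2)·0+(-2)·-2+(2)·-2 = 0
  [M]: (-2)·1+(2)·0+(-2)·2+(-2)·0+(2)·2 = -2
⇒ Θ^10 M^-2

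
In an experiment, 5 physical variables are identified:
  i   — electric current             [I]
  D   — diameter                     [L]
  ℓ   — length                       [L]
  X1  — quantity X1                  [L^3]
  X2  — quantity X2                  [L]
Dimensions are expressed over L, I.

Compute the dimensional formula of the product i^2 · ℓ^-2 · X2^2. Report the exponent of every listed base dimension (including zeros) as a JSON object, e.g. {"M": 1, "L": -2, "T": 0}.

{"L": 0, "I": 2}

Exponent matrix [L,I] × [i,D,ℓ,X1,X2]:
  L: [ 0  1  1  3  1]
  I: [ 1  0  0  0  0]
  [L]: (2)·0+(-2)·1+(2)·1 = 0
  [I]: (2)·1+(-2)·0+(2)·0 = 2
⇒ I^2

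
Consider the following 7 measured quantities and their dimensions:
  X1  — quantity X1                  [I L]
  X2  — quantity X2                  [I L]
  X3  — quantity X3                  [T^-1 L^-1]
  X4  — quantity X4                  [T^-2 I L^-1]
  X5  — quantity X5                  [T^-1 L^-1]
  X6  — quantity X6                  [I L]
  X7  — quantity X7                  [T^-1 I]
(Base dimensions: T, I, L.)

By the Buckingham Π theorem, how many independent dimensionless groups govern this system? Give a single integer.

Dimensional matrix (T×I×L by X1×X2×X3×X4×X5×X6×X7):
  T: [ 0  0 -1 -2 -1  0 -1]
  I: [ 1  1  0  1  0  1  1]
  L: [ 1  1 -1 -1 -1  1  0]
Echelon form has 2 nonzero rows (pivots: X1,X3)
7 vars − rank 2 = 5 Π groups

5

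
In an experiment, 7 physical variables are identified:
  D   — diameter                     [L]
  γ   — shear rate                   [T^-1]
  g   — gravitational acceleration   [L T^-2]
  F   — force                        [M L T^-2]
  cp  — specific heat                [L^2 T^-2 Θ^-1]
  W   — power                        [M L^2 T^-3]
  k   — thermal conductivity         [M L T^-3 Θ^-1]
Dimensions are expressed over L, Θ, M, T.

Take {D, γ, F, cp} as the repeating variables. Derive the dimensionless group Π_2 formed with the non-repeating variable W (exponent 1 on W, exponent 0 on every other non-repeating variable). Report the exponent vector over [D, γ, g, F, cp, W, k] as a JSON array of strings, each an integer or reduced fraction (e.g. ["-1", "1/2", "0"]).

["-1", "-1", "0", "-1", "0", "1", "0"]

Exponent matrix [L,Θ,M,T] × [D,γ,g,F,cp,W,k]:
  L: [ 1  0  1  1  2  2  1]
  Θ: [ 0  0  0  0 -1  0 -1]
  M: [ 0  0  0  1  0  1  1]
  T: [ 0 -1 -2 -2 -2 -3 -3]
RREF → pivots at {D,γ,F,cp} ⇒ r = 4
Pivot set = {D,γ,F,cp}, free = {g,W,k}
RREF:
  r0: [   1    0    1    0    0    1   -2]
  r1: [   0    1    2    0    0    1   -1]
  r2: [   0    0    0    1    0    1    1]
  r3: [   0    0    0    0    1    0    1]
Fix exponent of W at 1, g at 0, k at 0; solve each RREF row for its pivot's exponent:
  r0: exp(D) + (1)·1 = 0 ⇒ exp(D) = -1
  r1: exp(γ) + (1)·1 = 0 ⇒ exp(γ) = -1
  r2: exp(F) + (1)·1 = 0 ⇒ exp(F) = -1
  r3: exp(cp) + (0)·1 = 0 ⇒ exp(cp) = 0
Π_2 = D^-1 · γ^-1 · F^-1 · W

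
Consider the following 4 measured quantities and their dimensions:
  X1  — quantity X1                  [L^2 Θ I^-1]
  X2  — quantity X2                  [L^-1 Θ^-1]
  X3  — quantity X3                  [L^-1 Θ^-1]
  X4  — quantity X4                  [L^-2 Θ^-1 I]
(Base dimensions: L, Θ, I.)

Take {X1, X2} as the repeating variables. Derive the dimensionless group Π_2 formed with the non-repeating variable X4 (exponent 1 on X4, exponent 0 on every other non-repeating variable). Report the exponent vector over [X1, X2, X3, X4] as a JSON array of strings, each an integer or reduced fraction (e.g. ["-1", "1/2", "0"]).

Write exponents as rows L,Θ,I / cols X1,X2,X3,X4:
  L: [ 2 -1 -1 -2]
  Θ: [ 1 -1 -1 -1]
  I: [-1  0  0  1]
Row reduction gives pivot columns X1,X2; rank = 2
Pivot set = {X1,X2}, free = {X3,X4}
RREF:
  r0: [   1    0    0   -1]
  r1: [   0    1    1    0]
  r2: [   0    0    0    0]
Fix exponent of X4 at 1, X3 at 0; solve each RREF row for its pivot's exponent:
  r0: exp(X1) + (-1)·1 = 0 ⇒ exp(X1) = 1
  r1: exp(X2) + (0)·1 = 0 ⇒ exp(X2) = 0
Π_2 = X1 · X4

["1", "0", "0", "1"]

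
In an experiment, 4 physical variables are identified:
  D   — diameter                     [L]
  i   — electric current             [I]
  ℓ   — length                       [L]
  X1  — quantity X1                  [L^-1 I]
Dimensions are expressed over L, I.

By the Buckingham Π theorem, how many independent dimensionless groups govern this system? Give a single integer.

Exponent matrix [L,I] × [D,i,ℓ,X1]:
  L: [ 1  0  1 -1]
  I: [ 0  1  0  1]
Echelon form has 2 nonzero rows (pivots: D,i)
Π count = n − r = 4 − 2 = 2

2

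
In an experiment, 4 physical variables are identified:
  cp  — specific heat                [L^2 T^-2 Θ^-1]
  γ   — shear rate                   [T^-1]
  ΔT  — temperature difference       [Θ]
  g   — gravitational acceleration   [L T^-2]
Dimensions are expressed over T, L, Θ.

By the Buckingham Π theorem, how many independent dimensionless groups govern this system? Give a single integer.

Dimensional matrix (T×L×Θ by cp×γ×ΔT×g):
  T: [-2 -1  0 -2]
  L: [ 2  0  0  1]
  Θ: [-1  0  1  0]
Echelon form has 3 nonzero rows (pivots: cp,γ,ΔT)
n=4, r=3 ⇒ 1 dimensionless group

1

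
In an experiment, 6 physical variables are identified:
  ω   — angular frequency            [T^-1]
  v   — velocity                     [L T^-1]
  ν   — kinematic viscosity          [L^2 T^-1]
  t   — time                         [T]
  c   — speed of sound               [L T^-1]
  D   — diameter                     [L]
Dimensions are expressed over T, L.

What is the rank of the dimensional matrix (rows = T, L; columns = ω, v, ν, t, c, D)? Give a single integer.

2

Exponent matrix [T,L] × [ω,v,ν,t,c,D]:
  T: [-1 -1 -1  1 -1  0]
  L: [ 0  1  2  0  1  1]
Echelon form has 2 nonzero rows (pivots: ω,v)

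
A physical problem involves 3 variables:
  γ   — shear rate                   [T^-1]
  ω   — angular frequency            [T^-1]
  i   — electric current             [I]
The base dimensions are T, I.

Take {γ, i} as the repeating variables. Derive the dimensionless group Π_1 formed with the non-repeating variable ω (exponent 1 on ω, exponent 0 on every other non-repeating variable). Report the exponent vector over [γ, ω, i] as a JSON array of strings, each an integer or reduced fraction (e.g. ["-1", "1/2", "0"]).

["-1", "1", "0"]

Exponent matrix [T,I] × [γ,ω,i]:
  T: [-1 -1  0]
  I: [ 0  0  1]
Row reduction gives pivot columns γ,i; rank = 2
Repeat: γ,i; free: ω
RREF:
  r0: [   1    1    0]
  r1: [   0    0    1]
Fix exponent of ω at 1; solve each RREF row for its pivot's exponent:
  r0: exp(γ) + (1)·1 = 0 ⇒ exp(γ) = -1
  r1: exp(i) + (0)·1 = 0 ⇒ exp(i) = 0
Π_1 = γ^-1 · ω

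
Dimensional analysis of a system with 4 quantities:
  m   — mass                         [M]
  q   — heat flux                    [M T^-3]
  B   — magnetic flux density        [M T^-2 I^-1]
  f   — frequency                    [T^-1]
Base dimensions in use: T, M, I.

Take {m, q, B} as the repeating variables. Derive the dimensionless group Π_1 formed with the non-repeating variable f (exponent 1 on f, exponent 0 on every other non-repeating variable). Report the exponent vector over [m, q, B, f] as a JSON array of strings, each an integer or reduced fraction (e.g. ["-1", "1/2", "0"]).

Write exponents as rows T,M,I / cols m,q,B,f:
  T: [ 0 -3 -2 -1]
  M: [ 1  1  1  0]
  I: [ 0  0 -1  0]
RREF → pivots at {m,q,B} ⇒ r = 3
Repeat: m,q,B; free: f
RREF:
  r0: [   1    0    0 -1/3]
  r1: [   0    1    0  1/3]
  r2: [   0    0    1    0]
Fix exponent of f at 1; solve each RREF row for its pivot's exponent:
  r0: exp(m) + (-1/3)·1 = 0 ⇒ exp(m) = 1/3
  r1: exp(q) + (1/3)·1 = 0 ⇒ exp(q) = -1/3
  r2: exp(B) + (0)·1 = 0 ⇒ exp(B) = 0
Π_1 = m^(1/3) · q^(-1/3) · f

["1/3", "-1/3", "0", "1"]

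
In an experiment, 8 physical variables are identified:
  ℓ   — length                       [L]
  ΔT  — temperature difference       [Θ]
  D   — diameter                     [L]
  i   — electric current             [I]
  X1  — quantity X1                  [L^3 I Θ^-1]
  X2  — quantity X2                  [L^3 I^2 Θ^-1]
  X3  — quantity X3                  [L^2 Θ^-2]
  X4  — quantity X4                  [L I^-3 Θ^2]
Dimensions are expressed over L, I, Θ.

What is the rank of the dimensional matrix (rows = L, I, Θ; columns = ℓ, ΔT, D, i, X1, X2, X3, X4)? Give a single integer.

Dimensional matrix (L×I×Θ by ℓ×ΔT×D×i×X1×X2×X3×X4):
  L: [ 1  0  1  0  3  3  2  1]
  I: [ 0  0  0  1  1  2  0 -3]
  Θ: [ 0  1  0  0 -1 -1 -2  2]
RREF → pivots at {ℓ,ΔT,i} ⇒ r = 3

3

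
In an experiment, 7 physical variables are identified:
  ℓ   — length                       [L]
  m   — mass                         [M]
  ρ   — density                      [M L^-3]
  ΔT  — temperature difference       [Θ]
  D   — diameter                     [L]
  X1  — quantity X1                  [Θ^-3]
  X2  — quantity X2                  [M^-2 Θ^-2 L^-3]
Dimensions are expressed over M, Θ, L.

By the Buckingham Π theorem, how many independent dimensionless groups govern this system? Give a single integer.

4

Write exponents as rows M,Θ,L / cols ℓ,m,ρ,ΔT,D,X1,X2:
  M: [ 0  1  1  0  0  0 -2]
  Θ: [ 0  0  0  1  0 -3 -2]
  L: [ 1  0 -3  0  1  0 -3]
Row reduction gives pivot columns ℓ,m,ΔT; rank = 3
7 vars − rank 3 = 4 Π groups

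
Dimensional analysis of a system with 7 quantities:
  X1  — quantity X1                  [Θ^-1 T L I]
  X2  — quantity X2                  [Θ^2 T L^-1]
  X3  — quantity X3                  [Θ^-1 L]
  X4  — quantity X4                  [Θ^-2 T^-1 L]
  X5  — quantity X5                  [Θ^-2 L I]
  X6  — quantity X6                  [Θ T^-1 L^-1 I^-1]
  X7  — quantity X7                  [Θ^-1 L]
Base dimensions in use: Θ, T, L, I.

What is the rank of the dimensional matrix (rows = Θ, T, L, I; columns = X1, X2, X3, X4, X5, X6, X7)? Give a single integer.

Exponent matrix [Θ,T,L,I] × [X1,X2,X3,X4,X5,X6,X7]:
  Θ: [-1  2 -1 -2 -2  1 -1]
  T: [ 1  1  0 -1  0 -1  0]
  L: [ 1 -1  1  1  1 -1  1]
  I: [ 1  0  0  0  1 -1  0]
RREF → pivots at {X1,X2,X3} ⇒ r = 3

3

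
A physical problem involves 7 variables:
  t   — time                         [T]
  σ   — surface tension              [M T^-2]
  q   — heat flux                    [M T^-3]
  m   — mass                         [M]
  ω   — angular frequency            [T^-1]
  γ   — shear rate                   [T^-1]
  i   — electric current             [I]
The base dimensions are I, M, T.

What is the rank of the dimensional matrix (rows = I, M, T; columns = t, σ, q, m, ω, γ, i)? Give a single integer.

Dimensional matrix (I×M×T by t×σ×q×m×ω×γ×i):
  I: [ 0  0  0  0  0  0  1]
  M: [ 0  1  1  1  0  0  0]
  T: [ 1 -2 -3  0 -1 -1  0]
Row reduction gives pivot columns t,σ,i; rank = 3

3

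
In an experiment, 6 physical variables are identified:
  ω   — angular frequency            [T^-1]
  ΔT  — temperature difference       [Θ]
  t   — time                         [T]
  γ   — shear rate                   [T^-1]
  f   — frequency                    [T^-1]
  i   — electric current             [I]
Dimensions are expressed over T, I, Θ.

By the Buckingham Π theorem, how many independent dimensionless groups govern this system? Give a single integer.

Exponent matrix [T,I,Θ] × [ω,ΔT,t,γ,f,i]:
  T: [-1  0  1 -1 -1  0]
  I: [ 0  0  0  0  0  1]
  Θ: [ 0  1  0  0  0  0]
Row reduction gives pivot columns ω,ΔT,i; rank = 3
6 vars − rank 3 = 3 Π groups

3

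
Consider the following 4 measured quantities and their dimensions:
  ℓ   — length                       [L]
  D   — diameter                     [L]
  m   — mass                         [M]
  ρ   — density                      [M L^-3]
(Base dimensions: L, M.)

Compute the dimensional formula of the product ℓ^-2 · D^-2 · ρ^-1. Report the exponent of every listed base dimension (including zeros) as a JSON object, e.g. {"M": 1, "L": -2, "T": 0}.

{"L": -1, "M": -1}

Write exponents as rows L,M / cols ℓ,D,m,ρ:
  L: [ 1  1  0 -3]
  M: [ 0  0  1  1]
  [L]: (-2)·1+(-2)·1+(-1)·-3 = -1
  [M]: (-2)·0+(-2)·0+(-1)·1 = -1
⇒ L^-1 M^-1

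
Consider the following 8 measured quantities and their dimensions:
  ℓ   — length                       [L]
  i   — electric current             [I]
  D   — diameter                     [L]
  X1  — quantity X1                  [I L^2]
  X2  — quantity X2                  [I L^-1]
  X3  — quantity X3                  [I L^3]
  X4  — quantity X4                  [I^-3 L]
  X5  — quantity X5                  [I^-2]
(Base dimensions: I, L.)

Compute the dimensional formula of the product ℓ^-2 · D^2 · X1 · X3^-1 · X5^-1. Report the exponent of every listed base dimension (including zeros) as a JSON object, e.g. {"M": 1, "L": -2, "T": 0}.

{"I": 2, "L": -1}

Write exponents as rows I,L / cols ℓ,i,D,X1,X2,X3,X4,X5:
  I: [ 0  1  0  1  1  1 -3 -2]
  L: [ 1  0  1  2 -1  3  1  0]
  [I]: (-2)·0+(2)·0+(1)·1+(-1)·1+(-1)·-2 = 2
  [L]: (-2)·1+(2)·1+(1)·2+(-1)·3+(-1)·0 = -1
⇒ I^2 L^-1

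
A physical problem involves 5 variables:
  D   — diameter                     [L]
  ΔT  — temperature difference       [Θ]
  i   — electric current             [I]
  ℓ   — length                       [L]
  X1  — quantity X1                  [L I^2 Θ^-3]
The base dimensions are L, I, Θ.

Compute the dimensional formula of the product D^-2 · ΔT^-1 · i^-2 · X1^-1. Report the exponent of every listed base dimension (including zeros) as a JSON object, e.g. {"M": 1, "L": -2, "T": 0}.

{"L": -3, "I": -4, "Θ": 2}

Exponent matrix [L,I,Θ] × [D,ΔT,i,ℓ,X1]:
  L: [ 1  0  0  1  1]
  I: [ 0  0  1  0  2]
  Θ: [ 0  1  0  0 -3]
  [L]: (-2)·1+(-1)·0+(-2)·0+(-1)·1 = -3
  [I]: (-2)·0+(-1)·0+(-2)·1+(-1)·2 = -4
  [Θ]: (-2)·0+(-1)·1+(-2)·0+(-1)·-3 = 2
⇒ L^-3 I^-4 Θ^2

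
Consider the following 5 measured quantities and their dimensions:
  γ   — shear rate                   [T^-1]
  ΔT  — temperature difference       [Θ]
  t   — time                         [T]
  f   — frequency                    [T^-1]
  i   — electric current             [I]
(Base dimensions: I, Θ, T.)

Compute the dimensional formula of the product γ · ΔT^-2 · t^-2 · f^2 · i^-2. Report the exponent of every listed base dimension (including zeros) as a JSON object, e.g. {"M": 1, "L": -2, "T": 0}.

{"I": -2, "Θ": -2, "T": -5}

Write exponents as rows I,Θ,T / cols γ,ΔT,t,f,i:
  I: [ 0  0  0  0  1]
  Θ: [ 0  1  0  0  0]
  T: [-1  0  1 -1  0]
  [I]: (1)·0+(-2)·0+(-2)·0+(2)·0+(-2)·1 = -2
  [Θ]: (1)·0+(-2)·1+(-2)·0+(2)·0+(-2)·0 = -2
  [T]: (1)·-1+(-2)·0+(-2)·1+(2)·-1+(-2)·0 = -5
⇒ I^-2 Θ^-2 T^-5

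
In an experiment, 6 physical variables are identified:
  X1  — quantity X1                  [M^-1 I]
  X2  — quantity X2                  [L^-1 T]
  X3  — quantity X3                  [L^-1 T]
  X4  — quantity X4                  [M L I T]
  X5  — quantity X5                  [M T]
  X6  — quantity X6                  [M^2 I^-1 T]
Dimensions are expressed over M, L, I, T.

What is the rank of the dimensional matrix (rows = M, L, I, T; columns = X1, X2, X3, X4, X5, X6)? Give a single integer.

3

Exponent matrix [M,L,I,T] × [X1,X2,X3,X4,X5,X6]:
  M: [-1  0  0  1  1  2]
  L: [ 0 -1 -1  1  0  0]
  I: [ 1  0  0  1  0 -1]
  T: [ 0  1  1  1  1  1]
Row reduction gives pivot columns X1,X2,X4; rank = 3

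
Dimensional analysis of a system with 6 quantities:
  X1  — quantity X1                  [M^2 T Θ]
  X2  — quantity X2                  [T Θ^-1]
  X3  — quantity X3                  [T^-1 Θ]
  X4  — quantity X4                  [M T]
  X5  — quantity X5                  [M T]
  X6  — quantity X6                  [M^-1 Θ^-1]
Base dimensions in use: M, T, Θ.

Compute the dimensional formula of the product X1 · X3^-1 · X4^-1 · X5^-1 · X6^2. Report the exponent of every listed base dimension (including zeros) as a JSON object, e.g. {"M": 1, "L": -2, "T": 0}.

Dimensional matrix (M×T×Θ by X1×X2×X3×X4×X5×X6):
  M: [ 2  0  0  1  1 -1]
  T: [ 1  1 -1  1  1  0]
  Θ: [ 1 -1  1  0  0 -1]
  [M]: (1)·2+(-1)·0+(-1)·1+(-1)·1+(2)·-1 = -2
  [T]: (1)·1+(-1)·-1+(-1)·1+(-1)·1+(2)·0 = 0
  [Θ]: (1)·1+(-1)·1+(-1)·0+(-1)·0+(2)·-1 = -2
⇒ M^-2 Θ^-2

{"M": -2, "T": 0, "Θ": -2}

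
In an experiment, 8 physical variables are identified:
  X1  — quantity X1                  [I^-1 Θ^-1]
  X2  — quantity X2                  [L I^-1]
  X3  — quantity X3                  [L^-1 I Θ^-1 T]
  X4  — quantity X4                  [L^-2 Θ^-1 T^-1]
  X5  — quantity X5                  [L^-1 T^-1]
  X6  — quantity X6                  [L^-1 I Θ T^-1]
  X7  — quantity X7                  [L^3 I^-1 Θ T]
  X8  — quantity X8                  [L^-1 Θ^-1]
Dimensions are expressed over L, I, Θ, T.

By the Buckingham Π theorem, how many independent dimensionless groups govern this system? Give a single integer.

Exponent matrix [L,I,Θ,T] × [X1,X2,X3,X4,X5,X6,X7,X8]:
  L: [ 0  1 -1 -2 -1 -1  3 -1]
  I: [-1 -1  1  0  0  1 -1  0]
  Θ: [-1  0 -1 -1  0  1  1 -1]
  T: [ 0  0  1 -1 -1 -1  1  0]
Echelon form has 3 nonzero rows (pivots: X1,X2,X3)
Π count = n − r = 8 − 3 = 5

5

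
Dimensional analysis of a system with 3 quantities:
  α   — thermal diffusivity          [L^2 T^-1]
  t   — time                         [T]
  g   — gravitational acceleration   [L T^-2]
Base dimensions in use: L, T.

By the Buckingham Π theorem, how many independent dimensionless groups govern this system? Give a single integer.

1

Dimensional matrix (L×T by α×t×g):
  L: [ 2  0  1]
  T: [-1  1 -2]
RREF → pivots at {α,t} ⇒ r = 2
Π count = n − r = 3 − 2 = 1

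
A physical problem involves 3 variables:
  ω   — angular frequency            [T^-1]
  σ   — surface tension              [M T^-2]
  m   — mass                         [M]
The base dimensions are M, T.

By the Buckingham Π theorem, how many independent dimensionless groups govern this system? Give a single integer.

Exponent matrix [M,T] × [ω,σ,m]:
  M: [ 0  1  1]
  T: [-1 -2  0]
RREF → pivots at {ω,σ} ⇒ r = 2
Π count = n − r = 3 − 2 = 1

1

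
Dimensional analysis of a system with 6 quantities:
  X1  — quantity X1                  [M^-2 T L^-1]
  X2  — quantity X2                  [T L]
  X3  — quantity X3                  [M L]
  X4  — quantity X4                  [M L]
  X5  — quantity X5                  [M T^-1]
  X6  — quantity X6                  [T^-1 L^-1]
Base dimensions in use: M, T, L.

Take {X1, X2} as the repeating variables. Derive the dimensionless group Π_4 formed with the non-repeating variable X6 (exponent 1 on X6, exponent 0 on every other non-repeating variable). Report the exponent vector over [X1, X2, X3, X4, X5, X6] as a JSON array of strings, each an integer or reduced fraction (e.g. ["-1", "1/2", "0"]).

Write exponents as rows M,T,L / cols X1,X2,X3,X4,X5,X6:
  M: [-2  0  1  1  1  0]
  T: [ 1  1  0  0 -1 -1]
  L: [-1  1  1  1  0 -1]
RREF → pivots at {X1,X2} ⇒ r = 2
Repeat: X1,X2; free: X3,X4,X5,X6
RREF:
  r0: [   1    0 -1/2 -1/2 -1/2    0]
  r1: [   0    1  1/2  1/2 -1/2   -1]
  r2: [   0    0    0    0    0    0]
Fix exponent of X6 at 1, X3 at 0, X4 at 0, X5 at 0; solve each RREF row for its pivot's exponent:
  r0: exp(X1) + (0)·1 = 0 ⇒ exp(X1) = 0
  r1: exp(X2) + (-1)·1 = 0 ⇒ exp(X2) = 1
Π_4 = X2 · X6

["0", "1", "0", "0", "0", "1"]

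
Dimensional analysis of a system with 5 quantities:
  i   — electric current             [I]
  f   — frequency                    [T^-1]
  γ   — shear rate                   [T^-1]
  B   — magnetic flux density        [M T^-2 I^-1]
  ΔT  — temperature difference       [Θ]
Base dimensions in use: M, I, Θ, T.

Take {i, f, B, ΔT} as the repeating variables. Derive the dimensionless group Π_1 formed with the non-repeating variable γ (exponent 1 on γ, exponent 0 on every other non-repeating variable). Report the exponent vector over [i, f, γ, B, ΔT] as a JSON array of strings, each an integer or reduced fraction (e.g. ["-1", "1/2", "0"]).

Write exponents as rows M,I,Θ,T / cols i,f,γ,B,ΔT:
  M: [ 0  0  0  1  0]
  I: [ 1  0  0 -1  0]
  Θ: [ 0  0  0  0  1]
  T: [ 0 -1 -1 -2  0]
RREF → pivots at {i,f,B,ΔT} ⇒ r = 4
Pivot set = {i,f,B,ΔT}, free = {γ}
RREF:
  r0: [   1    0    0    0    0]
  r1: [   0    1    1    0    0]
  r2: [   0    0    0    1    0]
  r3: [   0    0    0    0    1]
Fix exponent of γ at 1; solve each RREF row for its pivot's exponent:
  r0: exp(i) + (0)·1 = 0 ⇒ exp(i) = 0
  r1: exp(f) + (1)·1 = 0 ⇒ exp(f) = -1
  r2: exp(B) + (0)·1 = 0 ⇒ exp(B) = 0
  r3: exp(ΔT) + (0)·1 = 0 ⇒ exp(ΔT) = 0
Π_1 = f^-1 · γ

["0", "-1", "1", "0", "0"]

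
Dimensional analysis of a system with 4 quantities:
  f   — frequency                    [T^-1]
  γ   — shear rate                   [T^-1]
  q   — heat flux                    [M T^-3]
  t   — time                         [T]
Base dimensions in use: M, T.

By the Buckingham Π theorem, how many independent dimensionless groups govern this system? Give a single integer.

2

Exponent matrix [M,T] × [f,γ,q,t]:
  M: [ 0  0  1  0]
  T: [-1 -1 -3  1]
RREF → pivots at {f,q} ⇒ r = 2
Π count = n − r = 4 − 2 = 2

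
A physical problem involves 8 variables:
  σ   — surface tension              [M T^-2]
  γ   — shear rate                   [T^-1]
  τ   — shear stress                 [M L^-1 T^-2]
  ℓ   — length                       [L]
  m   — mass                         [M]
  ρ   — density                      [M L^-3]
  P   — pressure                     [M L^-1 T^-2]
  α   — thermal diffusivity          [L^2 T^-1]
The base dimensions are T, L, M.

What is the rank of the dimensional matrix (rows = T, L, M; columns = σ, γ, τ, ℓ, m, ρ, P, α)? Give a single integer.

Exponent matrix [T,L,M] × [σ,γ,τ,ℓ,m,ρ,P,α]:
  T: [-2 -1 -2  0  0  0 -2 -1]
  L: [ 0  0 -1  1  0 -3 -1  2]
  M: [ 1  0  1  0  1  1  1  0]
RREF → pivots at {σ,γ,τ} ⇒ r = 3

3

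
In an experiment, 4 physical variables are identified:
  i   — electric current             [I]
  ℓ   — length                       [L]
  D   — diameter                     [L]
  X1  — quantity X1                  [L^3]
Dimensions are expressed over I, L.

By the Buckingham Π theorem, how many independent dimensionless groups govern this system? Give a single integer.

Write exponents as rows I,L / cols i,ℓ,D,X1:
  I: [ 1  0  0  0]
  L: [ 0  1  1  3]
Row reduction gives pivot columns i,ℓ; rank = 2
n=4, r=2 ⇒ 2 dimensionless groups

2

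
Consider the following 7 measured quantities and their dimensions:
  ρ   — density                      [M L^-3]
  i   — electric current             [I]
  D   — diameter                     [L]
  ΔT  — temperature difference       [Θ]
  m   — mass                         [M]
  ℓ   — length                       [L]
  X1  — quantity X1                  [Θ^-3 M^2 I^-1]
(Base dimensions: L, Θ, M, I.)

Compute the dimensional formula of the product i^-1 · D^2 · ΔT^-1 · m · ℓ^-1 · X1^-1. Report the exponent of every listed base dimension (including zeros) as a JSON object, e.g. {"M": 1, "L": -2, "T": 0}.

Exponent matrix [L,Θ,M,I] × [ρ,i,D,ΔT,m,ℓ,X1]:
  L: [-3  0  1  0  0  1  0]
  Θ: [ 0  0  0  1  0  0 -3]
  M: [ 1  0  0  0  1  0  2]
  I: [ 0  1  0  0  0  0 -1]
  [L]: (-1)·0+(2)·1+(-1)·0+(1)·0+(-1)·1+(-1)·0 = 1
  [Θ]: (-1)·0+(2)·0+(-1)·1+(1)·0+(-1)·0+(-1)·-3 = 2
  [M]: (-1)·0+(2)·0+(-1)·0+(1)·1+(-1)·0+(-1)·2 = -1
  [I]: (-1)·1+(2)·0+(-1)·0+(1)·0+(-1)·0+(-1)·-1 = 0
⇒ L Θ^2 M^-1

{"L": 1, "Θ": 2, "M": -1, "I": 0}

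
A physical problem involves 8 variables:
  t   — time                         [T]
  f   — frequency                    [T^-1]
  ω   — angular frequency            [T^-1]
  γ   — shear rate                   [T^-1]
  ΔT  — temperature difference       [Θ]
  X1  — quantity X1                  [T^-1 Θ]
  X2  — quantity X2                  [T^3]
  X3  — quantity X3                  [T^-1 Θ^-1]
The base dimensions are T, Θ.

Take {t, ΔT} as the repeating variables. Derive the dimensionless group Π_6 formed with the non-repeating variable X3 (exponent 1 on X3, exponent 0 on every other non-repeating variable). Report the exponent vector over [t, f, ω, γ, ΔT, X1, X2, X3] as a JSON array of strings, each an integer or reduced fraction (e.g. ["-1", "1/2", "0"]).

["1", "0", "0", "0", "1", "0", "0", "1"]

Dimensional matrix (T×Θ by t×f×ω×γ×ΔT×X1×X2×X3):
  T: [ 1 -1 -1 -1  0 -1  3 -1]
  Θ: [ 0  0  0  0  1  1  0 -1]
RREF → pivots at {t,ΔT} ⇒ r = 2
Pivot set = {t,ΔT}, free = {f,ω,γ,X1,X2,X3}
RREF:
  r0: [   1   -1   -1   -1    0   -1    3   -1]
  r1: [   0    0    0    0    1    1    0   -1]
Fix exponent of X3 at 1, f at 0, ω at 0, γ at 0, X1 at 0, X2 at 0; solve each RREF row for its pivot's exponent:
  r0: exp(t) + (-1)·1 = 0 ⇒ exp(t) = 1
  r1: exp(ΔT) + (-1)·1 = 0 ⇒ exp(ΔT) = 1
Π_6 = t · ΔT · X3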